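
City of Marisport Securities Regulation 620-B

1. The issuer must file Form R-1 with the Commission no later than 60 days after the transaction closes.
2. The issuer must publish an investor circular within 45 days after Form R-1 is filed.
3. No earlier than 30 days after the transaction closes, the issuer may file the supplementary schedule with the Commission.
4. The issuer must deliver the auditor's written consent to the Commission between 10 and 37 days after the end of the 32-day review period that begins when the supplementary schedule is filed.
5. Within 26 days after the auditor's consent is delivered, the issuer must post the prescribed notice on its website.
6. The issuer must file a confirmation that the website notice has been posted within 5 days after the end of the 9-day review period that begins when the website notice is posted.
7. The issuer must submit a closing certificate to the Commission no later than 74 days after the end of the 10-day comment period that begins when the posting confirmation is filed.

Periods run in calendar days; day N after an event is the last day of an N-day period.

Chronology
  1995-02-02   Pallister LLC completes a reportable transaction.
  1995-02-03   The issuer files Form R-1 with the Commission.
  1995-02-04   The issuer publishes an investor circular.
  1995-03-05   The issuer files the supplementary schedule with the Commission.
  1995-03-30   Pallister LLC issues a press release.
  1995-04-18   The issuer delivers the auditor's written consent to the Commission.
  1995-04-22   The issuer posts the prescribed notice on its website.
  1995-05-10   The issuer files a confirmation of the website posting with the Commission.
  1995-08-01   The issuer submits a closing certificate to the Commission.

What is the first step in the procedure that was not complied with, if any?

Step 6

Step 1 — counting 60 days from 1995-02-02 (when the transaction closes) gives a deadline of 1995-04-03; 1995-02-03 is within that limit.
Step 2 — counting 45 days from 1995-02-03 (when Form R-1 is filed) gives a deadline of 1995-03-20; 1995-02-04 is within that limit.
Step 3 — must wait 30 days from 1995-02-02 (when the transaction closes), so not before 1995-03-04; done 1995-03-05 — permitted.
Step 4 — 10 and 37 days from 1995-04-06 (end of the 32-day review period, which began when the supplementary schedule is filed on 1995-03-05) are 1995-04-16 and 1995-05-13 respectively; 1995-04-18 falls inside that range.
Step 5 — counting 26 days from 1995-04-18 (when the auditor's consent is delivered) gives a deadline of 1995-05-14; completed 1995-04-22, before the deadline.
Step 6 — counting 5 days from 1995-05-01 (end of the 9-day review period, which began when the website notice is posted on 1995-04-22) gives a deadline of 1995-05-06; 1995-05-10 misses that deadline by 4 days.
The analysis stops there.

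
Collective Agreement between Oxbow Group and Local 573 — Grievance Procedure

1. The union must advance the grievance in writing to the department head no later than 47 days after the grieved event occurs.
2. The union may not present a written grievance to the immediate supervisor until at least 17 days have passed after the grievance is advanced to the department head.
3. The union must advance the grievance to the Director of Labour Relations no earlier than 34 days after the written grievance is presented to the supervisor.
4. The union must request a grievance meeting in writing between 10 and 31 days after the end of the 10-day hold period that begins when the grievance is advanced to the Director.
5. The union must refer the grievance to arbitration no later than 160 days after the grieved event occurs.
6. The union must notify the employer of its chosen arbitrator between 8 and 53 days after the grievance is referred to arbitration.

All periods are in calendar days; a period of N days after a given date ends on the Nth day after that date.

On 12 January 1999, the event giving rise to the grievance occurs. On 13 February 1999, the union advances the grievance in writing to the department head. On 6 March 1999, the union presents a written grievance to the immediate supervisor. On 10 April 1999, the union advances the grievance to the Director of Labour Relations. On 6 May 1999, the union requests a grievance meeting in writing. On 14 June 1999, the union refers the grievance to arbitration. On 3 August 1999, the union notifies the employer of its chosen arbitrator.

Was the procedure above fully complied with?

Yes

Step 1: 47 days after 12 January 1999 (when the grieved event occurs) is 28 February 1999; done 13 February 1999 — timely.
Step 2: the earliest permitted date is 17 days after 13 February 1999 (when the grievance is advanced to the department head), i.e. 2 March 1999; done 6 March 1999 — permitted.
Step 3: the earliest permitted date is 34 days after 6 March 1999 (when the written grievance is presented to the supervisor), i.e. 9 April 1999; done 10 April 1999 — permitted.
Step 4: the window is 10–31 days after 20 April 1999 (end of the 10-day hold period, which began when the grievance is advanced to the Director on 10 April 1999), so 30 April 1999 through 21 May 1999; done 6 May 1999 — within the window.
Step 5: 160 days after 12 January 1999 (when the grieved event occurs) is 21 June 1999; done 14 June 1999 — timely.
Step 6: the window is 8–53 days after 14 June 1999 (when the grievance is referred to arbitration), so 22 June 1999 through 6 August 1999; 3 August 1999 falls inside that range.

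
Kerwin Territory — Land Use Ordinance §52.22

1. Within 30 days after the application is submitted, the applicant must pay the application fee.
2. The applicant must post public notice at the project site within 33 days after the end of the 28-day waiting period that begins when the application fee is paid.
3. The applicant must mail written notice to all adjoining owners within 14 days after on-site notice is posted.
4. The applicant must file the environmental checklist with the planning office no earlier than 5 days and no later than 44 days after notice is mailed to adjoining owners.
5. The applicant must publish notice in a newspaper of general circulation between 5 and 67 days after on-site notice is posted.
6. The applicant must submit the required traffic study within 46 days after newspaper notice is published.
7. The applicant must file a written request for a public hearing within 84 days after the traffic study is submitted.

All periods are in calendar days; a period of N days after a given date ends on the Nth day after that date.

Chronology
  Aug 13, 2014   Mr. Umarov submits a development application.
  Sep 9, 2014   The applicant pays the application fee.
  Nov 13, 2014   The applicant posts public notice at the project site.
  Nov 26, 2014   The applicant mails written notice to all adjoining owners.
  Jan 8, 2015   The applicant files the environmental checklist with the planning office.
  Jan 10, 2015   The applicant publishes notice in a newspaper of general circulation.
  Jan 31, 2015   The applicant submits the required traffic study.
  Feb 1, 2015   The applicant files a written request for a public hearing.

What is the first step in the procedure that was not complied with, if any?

Step 1: 30 days after Aug 13, 2014 (when the application is submitted) is Sep 12, 2014; Sep 9, 2014 is within that limit.
Step 2: 33 days after Oct 7, 2014 (end of the 28-day waiting period, which began when the application fee is paid on Sep 9, 2014) is Nov 9, 2014; Nov 13, 2014 misses that deadline by 4 days.
That is the first point of non-compliance.

Step 2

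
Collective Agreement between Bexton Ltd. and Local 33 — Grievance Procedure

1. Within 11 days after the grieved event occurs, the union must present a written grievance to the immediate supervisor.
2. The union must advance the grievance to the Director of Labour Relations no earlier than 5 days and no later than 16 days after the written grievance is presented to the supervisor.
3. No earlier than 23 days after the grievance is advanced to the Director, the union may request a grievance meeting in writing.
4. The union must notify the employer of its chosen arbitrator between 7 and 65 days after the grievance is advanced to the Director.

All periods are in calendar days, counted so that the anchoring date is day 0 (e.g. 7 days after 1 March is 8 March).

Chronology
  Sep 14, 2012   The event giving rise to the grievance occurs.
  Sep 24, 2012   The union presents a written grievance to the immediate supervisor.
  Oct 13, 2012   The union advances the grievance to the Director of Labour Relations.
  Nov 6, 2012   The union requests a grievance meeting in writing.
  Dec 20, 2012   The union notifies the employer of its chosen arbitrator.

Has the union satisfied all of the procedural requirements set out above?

(1) due by Sep 14, 2012 + 11 days = Sep 25, 2012; done Sep 24, 2012 — timely.
(2) the permitted window runs from Sep 24, 2012 + 5 = Sep 29, 2012 to Sep 24, 2012 + 16 = Oct 10, 2012; done Oct 13, 2012 — 3 days after the window closed.
Later steps need not be reached.

No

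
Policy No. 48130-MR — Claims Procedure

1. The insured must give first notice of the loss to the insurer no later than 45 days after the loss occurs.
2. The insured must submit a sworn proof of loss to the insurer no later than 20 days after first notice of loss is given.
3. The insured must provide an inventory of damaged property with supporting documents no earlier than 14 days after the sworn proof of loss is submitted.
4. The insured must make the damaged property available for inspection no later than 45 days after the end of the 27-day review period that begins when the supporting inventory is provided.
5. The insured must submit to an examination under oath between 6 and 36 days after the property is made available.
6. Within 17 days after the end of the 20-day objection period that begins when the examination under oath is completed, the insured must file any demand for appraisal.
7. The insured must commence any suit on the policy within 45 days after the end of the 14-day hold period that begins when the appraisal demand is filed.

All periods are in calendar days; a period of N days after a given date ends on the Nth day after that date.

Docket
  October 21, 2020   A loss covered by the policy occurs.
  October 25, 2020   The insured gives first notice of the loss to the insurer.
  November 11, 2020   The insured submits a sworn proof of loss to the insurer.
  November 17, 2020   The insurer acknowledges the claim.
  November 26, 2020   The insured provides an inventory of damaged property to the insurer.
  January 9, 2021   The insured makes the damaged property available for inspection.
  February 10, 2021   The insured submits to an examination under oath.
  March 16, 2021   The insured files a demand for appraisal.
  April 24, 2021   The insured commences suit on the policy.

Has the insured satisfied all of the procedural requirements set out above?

Yes

Step 1 — counting 45 days from October 21, 2020 (when the loss occurs) gives a deadline of December 5, 2020; done October 25, 2020 — timely.
Step 2 — counting 20 days from October 25, 2020 (when first notice of loss is given) gives a deadline of November 14, 2020; November 11, 2020 is within that limit.
Step 3 — must wait 14 days from November 11, 2020 (when the sworn proof of loss is submitted), so not before November 25, 2020; done November 26, 2020 — permitted.
Step 4 — counting 45 days from December 23, 2020 (end of the 27-day review period, which began when the supporting inventory is provided on November 26, 2020) gives a deadline of February 6, 2021; completed January 9, 2021, before the deadline.
Step 5 — 6 and 36 days from January 9, 2021 (when the property is made available) are January 15, 2021 and February 14, 2021 respectively; February 10, 2021 falls inside that range.
Step 6 — counting 17 days from March 2, 2021 (end of the 20-day objection period, which began when the examination under oath is completed on February 10, 2021) gives a deadline of March 19, 2021; completed March 16, 2021, before the deadline.
Step 7 — counting 45 days from March 30, 2021 (end of the 14-day hold period, which began when the appraisal demand is filed on March 16, 2021) gives a deadline of May 14, 2021; done April 24, 2021 — timely.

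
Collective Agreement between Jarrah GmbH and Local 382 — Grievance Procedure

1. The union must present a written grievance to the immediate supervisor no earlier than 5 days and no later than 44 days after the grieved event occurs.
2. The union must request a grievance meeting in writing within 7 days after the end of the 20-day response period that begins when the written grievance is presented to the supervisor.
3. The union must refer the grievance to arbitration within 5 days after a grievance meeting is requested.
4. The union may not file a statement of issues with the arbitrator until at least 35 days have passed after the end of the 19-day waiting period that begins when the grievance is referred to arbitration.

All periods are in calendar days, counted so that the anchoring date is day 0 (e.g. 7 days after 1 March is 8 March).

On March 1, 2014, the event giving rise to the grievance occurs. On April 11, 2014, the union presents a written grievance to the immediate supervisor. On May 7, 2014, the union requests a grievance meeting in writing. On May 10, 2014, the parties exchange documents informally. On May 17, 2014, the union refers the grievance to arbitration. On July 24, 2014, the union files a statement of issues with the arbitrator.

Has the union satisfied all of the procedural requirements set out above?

No

(1) the permitted window runs from March 1, 2014 + 5 = March 6, 2014 to March 1, 2014 + 44 = April 14, 2014; April 11, 2014 falls inside that range.
(2) due by May 1, 2014 + 7 days = May 8, 2014; May 7, 2014 is within that limit.
(3) due by May 7, 2014 + 5 days = May 12, 2014; not done until May 17, 2014, 5 days after the deadline.
That is the first point of non-compliance.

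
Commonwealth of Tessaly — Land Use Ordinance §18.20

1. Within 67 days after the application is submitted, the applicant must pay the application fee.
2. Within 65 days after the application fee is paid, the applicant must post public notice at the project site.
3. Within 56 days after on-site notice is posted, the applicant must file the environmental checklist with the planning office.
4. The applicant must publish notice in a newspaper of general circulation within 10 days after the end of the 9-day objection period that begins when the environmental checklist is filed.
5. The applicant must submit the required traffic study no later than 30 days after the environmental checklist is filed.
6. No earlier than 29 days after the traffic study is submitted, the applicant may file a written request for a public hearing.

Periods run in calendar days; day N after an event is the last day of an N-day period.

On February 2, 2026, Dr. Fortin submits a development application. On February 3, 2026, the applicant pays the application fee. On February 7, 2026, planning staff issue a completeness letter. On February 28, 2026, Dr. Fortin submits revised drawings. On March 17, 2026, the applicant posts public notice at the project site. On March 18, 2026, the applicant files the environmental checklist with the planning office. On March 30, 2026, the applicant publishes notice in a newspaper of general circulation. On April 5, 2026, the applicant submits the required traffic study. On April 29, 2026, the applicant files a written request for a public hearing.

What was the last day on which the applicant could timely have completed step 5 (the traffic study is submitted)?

Step 5 runs from March 18, 2026, when the environmental checklist is filed. 30 days after March 18, 2026 is April 17, 2026.

April 17, 2026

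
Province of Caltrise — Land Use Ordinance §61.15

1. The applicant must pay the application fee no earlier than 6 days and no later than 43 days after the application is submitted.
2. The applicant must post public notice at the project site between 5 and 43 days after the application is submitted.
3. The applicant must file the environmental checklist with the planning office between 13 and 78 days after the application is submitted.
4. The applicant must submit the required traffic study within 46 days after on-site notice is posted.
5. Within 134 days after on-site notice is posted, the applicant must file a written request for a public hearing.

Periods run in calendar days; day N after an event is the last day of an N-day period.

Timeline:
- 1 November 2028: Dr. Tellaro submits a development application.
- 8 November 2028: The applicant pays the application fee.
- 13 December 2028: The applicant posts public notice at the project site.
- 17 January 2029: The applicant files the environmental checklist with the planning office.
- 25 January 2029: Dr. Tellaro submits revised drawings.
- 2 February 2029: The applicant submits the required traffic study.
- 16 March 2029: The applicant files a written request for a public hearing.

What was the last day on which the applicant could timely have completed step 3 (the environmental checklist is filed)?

18 January 2029

Step 3 runs from 1 November 2028, when the application is submitted. The window is 13–78 days after 1 November 2028; it closes on 18 January 2029.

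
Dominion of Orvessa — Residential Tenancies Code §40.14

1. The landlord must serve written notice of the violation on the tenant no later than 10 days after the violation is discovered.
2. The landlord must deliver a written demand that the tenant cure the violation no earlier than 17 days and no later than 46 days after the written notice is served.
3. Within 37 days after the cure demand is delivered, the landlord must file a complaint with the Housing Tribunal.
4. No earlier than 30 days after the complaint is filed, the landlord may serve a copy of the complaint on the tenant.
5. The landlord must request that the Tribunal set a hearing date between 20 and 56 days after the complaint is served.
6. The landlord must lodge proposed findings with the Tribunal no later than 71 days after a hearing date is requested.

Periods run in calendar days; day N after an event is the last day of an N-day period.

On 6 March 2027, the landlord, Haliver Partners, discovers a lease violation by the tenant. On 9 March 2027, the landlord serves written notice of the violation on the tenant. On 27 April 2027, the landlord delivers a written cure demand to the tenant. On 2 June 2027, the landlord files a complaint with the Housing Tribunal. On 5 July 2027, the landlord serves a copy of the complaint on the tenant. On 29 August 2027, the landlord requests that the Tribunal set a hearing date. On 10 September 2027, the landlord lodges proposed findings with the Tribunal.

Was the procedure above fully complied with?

Step 1: 10 days after 6 March 2027 (when the violation is discovered) is 16 March 2027; completed 9 March 2027, before the deadline.
Step 2: the window is 17–46 days after 9 March 2027 (when the written notice is served), so 26 March 2027 through 24 April 2027; 27 April 2027 is 3 days past the end of the window.
That is the first point of non-compliance.

No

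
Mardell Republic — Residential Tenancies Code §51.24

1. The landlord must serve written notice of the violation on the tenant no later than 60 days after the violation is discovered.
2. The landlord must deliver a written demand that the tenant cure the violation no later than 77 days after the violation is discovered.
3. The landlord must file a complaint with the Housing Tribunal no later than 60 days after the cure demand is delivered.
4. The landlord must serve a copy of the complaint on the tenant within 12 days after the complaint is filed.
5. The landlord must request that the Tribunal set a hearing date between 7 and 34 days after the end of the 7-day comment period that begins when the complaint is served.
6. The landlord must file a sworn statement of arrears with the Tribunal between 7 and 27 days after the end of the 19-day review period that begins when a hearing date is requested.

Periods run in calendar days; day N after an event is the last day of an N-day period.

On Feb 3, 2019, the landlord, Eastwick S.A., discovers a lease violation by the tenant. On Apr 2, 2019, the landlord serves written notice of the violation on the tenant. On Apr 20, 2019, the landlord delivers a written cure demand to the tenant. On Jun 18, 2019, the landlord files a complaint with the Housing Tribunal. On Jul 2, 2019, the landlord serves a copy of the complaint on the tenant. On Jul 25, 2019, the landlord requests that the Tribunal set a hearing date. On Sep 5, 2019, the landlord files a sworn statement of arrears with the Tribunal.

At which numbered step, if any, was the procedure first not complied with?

Step 4

(1) due by Feb 3, 2019 + 60 days = Apr 4, 2019; completed Apr 2, 2019, before the deadline.
(2) due by Feb 3, 2019 + 77 days = Apr 21, 2019; done Apr 20, 2019 — timely.
(3) due by Apr 20, 2019 + 60 days = Jun 19, 2019; Jun 18, 2019 is within that limit.
(4) due by Jun 18, 2019 + 12 days = Jun 30, 2019; Jul 2, 2019 misses that deadline by 2 days.
No need to go further; step 4 was not satisfied.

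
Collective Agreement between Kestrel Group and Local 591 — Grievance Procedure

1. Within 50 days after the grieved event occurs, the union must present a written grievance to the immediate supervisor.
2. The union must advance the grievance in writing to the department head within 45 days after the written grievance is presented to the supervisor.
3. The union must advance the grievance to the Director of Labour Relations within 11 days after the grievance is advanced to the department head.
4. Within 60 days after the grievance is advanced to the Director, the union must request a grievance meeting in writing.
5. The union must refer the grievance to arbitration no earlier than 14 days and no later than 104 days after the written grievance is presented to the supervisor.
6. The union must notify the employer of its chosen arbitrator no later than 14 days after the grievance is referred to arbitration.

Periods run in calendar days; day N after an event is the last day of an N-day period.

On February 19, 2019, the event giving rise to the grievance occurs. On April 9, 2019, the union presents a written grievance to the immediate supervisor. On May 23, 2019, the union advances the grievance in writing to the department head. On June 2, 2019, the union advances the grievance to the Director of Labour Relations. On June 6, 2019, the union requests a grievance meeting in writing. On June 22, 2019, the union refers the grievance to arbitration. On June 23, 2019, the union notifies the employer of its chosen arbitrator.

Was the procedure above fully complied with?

Yes

Step 1: 50 days after February 19, 2019 (when the grieved event occurs) is April 10, 2019; completed April 9, 2019, before the deadline.
Step 2: 45 days after April 9, 2019 (when the written grievance is presented to the supervisor) is May 24, 2019; done May 23, 2019 — timely.
Step 3: 11 days after May 23, 2019 (when the grievance is advanced to the department head) is June 3, 2019; June 2, 2019 is within that limit.
Step 4: 60 days after June 2, 2019 (when the grievance is advanced to the Director) is August 1, 2019; completed June 6, 2019, before the deadline.
Step 5: the window is 14–104 days after April 9, 2019 (when the written grievance is presented to the supervisor), so April 23, 2019 through July 22, 2019; done June 22, 2019 — within the window.
Step 6: 14 days after June 22, 2019 (when the grievance is referred to arbitration) is July 6, 2019; June 23, 2019 is within that limit.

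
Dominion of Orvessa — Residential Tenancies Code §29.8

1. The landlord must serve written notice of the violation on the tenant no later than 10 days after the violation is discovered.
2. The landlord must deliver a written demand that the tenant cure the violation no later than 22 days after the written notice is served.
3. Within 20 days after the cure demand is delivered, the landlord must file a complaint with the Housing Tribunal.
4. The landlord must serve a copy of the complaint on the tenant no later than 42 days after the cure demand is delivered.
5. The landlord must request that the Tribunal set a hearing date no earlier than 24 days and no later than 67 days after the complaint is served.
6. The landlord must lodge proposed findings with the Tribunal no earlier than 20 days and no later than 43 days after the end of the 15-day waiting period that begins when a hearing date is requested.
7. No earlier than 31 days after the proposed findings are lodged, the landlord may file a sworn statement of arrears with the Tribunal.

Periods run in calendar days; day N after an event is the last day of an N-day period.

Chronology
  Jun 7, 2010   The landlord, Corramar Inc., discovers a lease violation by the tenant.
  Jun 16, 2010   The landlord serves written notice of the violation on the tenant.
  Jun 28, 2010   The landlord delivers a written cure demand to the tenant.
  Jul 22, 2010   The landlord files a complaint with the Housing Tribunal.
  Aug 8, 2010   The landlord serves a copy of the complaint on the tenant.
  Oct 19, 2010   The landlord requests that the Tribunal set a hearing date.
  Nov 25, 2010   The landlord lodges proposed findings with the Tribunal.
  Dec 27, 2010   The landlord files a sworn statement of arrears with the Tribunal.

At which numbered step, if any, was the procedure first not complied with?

(1) due by Jun 7, 2010 + 10 days = Jun 17, 2010; Jun 16, 2010 is within that limit.
(2) due by Jun 16, 2010 + 22 days = Jul 8, 2010; completed Jun 28, 2010, before the deadline.
(3) due by Jun 28, 2010 + 20 days = Jul 18, 2010; not done until Jul 22, 2010, 4 days after the deadline.

Step 3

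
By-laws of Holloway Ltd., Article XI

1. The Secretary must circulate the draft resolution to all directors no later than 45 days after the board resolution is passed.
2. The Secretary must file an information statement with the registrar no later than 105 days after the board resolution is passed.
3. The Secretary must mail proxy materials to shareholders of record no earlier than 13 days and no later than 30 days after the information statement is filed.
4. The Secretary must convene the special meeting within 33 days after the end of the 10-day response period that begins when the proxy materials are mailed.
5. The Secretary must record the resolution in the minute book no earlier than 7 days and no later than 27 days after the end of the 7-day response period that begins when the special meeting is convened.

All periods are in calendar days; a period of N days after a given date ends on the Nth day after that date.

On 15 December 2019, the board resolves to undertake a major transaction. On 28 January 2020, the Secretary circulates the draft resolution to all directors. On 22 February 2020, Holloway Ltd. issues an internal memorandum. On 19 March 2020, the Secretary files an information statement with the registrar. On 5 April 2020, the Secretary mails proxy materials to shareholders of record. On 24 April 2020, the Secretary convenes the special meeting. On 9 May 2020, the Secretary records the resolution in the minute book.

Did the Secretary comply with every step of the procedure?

Yes

(1) due by 15 December 2019 + 45 days = 29 January 2020; done 28 January 2020 — timely.
(2) due by 15 December 2019 + 105 days = 29 March 2020; done 19 March 2020 — timely.
(3) the permitted window runs from 19 March 2020 + 13 = 1 April 2020 to 19 March 2020 + 30 = 18 April 2020; done 5 April 2020 — within the window.
(4) due by 15 April 2020 + 33 days = 18 May 2020; completed 24 April 2020, before the deadline.
(5) the permitted window runs from 1 May 2020 + 7 = 8 May 2020 to 1 May 2020 + 27 = 28 May 2020; done 9 May 2020 — within the window.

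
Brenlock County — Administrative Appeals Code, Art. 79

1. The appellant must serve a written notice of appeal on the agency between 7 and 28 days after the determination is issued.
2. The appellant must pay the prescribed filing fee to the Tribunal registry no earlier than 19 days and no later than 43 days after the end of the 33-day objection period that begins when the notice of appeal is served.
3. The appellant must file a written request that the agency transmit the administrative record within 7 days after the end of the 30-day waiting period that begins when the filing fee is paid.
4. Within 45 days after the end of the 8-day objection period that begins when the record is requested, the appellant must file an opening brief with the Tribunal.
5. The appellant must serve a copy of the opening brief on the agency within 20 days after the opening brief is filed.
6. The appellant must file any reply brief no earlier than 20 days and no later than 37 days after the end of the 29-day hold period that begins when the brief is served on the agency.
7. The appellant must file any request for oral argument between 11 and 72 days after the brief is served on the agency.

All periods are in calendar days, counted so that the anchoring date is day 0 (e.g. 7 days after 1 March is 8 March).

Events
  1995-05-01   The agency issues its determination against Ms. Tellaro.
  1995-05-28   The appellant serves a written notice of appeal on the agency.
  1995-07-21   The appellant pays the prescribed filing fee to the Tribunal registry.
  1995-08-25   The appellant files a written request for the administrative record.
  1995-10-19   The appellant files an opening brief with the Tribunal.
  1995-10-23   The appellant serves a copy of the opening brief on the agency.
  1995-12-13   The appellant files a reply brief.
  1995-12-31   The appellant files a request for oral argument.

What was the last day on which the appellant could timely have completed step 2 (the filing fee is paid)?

The notice of appeal is served on 1995-05-28; the 33-day objection period therefore ends 1995-06-30, and step 2 runs from that date. The window is 19–43 days after 1995-06-30; it closes on 1995-08-12.

1995-08-12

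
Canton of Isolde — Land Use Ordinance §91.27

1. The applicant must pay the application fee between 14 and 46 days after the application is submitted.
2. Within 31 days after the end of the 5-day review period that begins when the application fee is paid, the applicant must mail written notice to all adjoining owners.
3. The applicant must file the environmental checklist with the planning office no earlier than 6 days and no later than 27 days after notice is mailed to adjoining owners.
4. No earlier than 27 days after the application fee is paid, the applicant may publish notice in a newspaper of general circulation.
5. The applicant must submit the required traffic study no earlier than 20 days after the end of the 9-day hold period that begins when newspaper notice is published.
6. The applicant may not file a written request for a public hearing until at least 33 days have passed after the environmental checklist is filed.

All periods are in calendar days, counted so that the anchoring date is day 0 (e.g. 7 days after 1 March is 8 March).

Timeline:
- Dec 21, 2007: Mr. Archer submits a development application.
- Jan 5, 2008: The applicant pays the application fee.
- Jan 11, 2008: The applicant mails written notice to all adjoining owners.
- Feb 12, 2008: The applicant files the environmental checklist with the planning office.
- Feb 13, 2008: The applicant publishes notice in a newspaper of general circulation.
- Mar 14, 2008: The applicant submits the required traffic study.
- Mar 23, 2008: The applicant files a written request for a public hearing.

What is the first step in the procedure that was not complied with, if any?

Step 1: the window is 14–46 days after Dec 21, 2007 (when the application is submitted), so Jan 4, 2008 through Feb 5, 2008; done Jan 5, 2008 — within the window.
Step 2: 31 days after Jan 10, 2008 (end of the 5-day review period, which began when the application fee is paid on Jan 5, 2008) is Feb 10, 2008; Jan 11, 2008 is within that limit.
Step 3: the window is 6–27 days after Jan 11, 2008 (when notice is mailed to adjoining owners), so Jan 17, 2008 through Feb 7, 2008; done Feb 12, 2008 — 5 days after the window closed.
That is the first point of non-compliance.

Step 3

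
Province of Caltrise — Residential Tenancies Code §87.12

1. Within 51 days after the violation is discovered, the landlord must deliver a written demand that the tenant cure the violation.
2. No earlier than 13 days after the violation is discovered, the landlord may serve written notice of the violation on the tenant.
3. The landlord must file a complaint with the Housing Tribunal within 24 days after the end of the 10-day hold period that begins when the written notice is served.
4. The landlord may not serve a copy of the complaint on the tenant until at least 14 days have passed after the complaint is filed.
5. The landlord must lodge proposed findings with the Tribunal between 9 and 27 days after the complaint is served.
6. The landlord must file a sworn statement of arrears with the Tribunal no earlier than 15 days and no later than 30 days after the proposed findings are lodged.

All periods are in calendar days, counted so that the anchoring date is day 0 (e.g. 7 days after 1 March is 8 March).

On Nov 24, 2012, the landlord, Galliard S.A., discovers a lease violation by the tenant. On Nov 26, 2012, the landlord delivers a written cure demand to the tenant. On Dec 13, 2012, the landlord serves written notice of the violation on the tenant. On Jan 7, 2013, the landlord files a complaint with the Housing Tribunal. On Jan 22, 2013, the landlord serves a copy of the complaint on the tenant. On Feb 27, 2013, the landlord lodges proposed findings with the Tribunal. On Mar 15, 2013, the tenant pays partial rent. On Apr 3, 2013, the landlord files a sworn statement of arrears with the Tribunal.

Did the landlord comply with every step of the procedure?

Step 1 — counting 51 days from Nov 24, 2012 (when the violation is discovered) gives a deadline of Jan 14, 2013; done Nov 26, 2012 — timely.
Step 2 — must wait 13 days from Nov 24, 2012 (when the violation is discovered), so not before Dec 7, 2012; done Dec 13, 2012, after the minimum wait.
Step 3 — counting 24 days from Dec 23, 2012 (end of the 10-day hold period, which began when the written notice is served on Dec 13, 2012) gives a deadline of Jan 16, 2013; completed Jan 7, 2013, before the deadline.
Step 4 — must wait 14 days from Jan 7, 2013 (when the complaint is filed), so not before Jan 21, 2013; Jan 22, 2013 is on or after that date.
Step 5 — 9 and 27 days from Jan 22, 2013 (when the complaint is served) are Jan 31, 2013 and Feb 18, 2013 respectively; done Feb 27, 2013 — 9 days after the window closed.
That is the first point of non-compliance.

No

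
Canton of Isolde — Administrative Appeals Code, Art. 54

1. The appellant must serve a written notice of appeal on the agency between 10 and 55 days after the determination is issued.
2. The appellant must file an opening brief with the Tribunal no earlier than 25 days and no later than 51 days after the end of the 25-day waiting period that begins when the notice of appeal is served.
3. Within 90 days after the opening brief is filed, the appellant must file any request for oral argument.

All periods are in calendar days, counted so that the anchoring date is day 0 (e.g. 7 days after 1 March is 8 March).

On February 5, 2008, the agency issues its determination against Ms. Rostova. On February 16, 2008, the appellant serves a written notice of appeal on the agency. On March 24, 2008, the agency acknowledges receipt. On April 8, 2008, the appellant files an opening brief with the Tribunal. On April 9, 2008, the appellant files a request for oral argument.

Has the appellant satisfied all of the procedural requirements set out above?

Yes

(1) the permitted window runs from February 5, 2008 + 10 = February 15, 2008 to February 5, 2008 + 55 = March 31, 2008; done February 16, 2008 — within the window.
(2) the permitted window runs from March 12, 2008 + 25 = April 6, 2008 to March 12, 2008 + 51 = May 2, 2008; April 8, 2008 falls inside that range.
(3) due by April 8, 2008 + 90 days = July 7, 2008; completed April 9, 2008, before the deadline.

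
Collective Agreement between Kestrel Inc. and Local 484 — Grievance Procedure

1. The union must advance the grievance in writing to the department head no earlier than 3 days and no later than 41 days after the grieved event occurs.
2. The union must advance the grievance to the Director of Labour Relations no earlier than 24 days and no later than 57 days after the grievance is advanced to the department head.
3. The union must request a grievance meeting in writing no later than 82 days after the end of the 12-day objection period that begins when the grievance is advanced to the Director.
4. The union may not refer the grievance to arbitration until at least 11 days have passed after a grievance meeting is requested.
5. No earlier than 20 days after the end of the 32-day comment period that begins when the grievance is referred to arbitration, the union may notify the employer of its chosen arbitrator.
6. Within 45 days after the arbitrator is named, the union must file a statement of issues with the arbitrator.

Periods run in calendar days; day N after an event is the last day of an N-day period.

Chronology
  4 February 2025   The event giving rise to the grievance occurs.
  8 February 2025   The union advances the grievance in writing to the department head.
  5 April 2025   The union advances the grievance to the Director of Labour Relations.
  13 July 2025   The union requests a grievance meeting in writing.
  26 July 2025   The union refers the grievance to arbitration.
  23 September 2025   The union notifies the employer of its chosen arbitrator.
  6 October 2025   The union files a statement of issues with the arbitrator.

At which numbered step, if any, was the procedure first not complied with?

Step 1 — 3 and 41 days from 4 February 2025 (when the grieved event occurs) are 7 February 2025 and 17 March 2025 respectively; 8 February 2025 falls inside that range.
Step 2 — 24 and 57 days from 8 February 2025 (when the grievance is advanced to the department head) are 4 March 2025 and 6 April 2025 respectively; 5 April 2025 falls inside that range.
Step 3 — counting 82 days from 17 April 2025 (end of the 12-day objection period, which began when the grievance is advanced to the Director on 5 April 2025) gives a deadline of 8 July 2025; 13 July 2025 misses that deadline by 5 days.
Later steps need not be reached.

Step 3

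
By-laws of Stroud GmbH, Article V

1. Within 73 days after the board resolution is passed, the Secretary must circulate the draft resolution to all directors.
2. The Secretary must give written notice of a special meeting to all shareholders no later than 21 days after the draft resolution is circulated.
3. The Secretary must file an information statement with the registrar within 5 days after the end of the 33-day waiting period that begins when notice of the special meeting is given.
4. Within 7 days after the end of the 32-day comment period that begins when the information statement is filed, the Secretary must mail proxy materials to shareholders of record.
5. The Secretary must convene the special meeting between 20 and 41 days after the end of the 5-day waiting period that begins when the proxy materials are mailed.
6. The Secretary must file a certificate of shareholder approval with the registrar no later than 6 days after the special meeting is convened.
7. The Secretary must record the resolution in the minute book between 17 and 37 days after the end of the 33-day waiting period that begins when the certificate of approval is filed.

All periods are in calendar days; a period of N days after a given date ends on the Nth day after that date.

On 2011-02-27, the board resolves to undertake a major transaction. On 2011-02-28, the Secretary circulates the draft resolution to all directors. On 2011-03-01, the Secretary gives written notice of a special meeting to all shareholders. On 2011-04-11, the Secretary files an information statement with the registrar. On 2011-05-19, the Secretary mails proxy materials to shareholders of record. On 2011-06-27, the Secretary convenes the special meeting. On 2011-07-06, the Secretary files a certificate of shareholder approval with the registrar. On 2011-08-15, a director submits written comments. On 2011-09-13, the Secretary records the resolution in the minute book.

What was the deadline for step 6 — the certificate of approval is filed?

2011-07-03

Step 6 runs from 2011-06-27, when the special meeting is convened. 6 days after 2011-06-27 is 2011-07-03.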